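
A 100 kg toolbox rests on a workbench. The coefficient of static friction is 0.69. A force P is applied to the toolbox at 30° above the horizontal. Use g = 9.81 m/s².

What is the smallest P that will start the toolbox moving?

N = m g − P sin α (the pull lifts the toolbox).
At impending slip, P cos α = μ_s N = μ_s (m g − P sin α).
Solving: P (cos α + μ_s sin α) = μ_s m g → P = 0.69×981/(cos 30° + 0.69 sin 30°) = 677/1.211 = 559 N.

P ≈ 559 N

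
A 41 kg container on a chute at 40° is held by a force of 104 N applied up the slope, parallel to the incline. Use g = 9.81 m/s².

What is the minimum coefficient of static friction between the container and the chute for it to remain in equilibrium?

N = m g cos θ = 308.1 N.
Friction must make up the shortfall along the incline: f = m g sin θ − P = 258.5 − 104 = 154.5 N.
At the threshold f = μ_s N, so μ_s,min = 154.5/308.1 = 0.502.

μ_s,min ≈ 0.502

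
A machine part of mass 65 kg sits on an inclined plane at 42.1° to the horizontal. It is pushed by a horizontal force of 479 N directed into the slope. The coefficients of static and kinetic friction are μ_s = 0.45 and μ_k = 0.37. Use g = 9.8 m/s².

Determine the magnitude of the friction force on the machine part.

The horizontal push has a component P sin θ into the surface, so N = m g cos θ + P sin θ = 472.6 + 321.1 = 793.8 N.
Parallel to the incline: P cos θ − m g sin θ = 355.4 − 427.1 = -71.66 N; the friction needed to balance this is 71.66 N acting up the slope.
The limit of static friction is μ_s N = 357.2 N.
Since 71.66 N is within the 357.2 N limit, the machine part stays put and friction is exactly 71.7 N.

f ≈ 71.7 N (up the incline)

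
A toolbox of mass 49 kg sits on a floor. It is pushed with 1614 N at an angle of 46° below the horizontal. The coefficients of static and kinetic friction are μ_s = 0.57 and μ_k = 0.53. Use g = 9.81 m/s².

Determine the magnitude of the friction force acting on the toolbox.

f ≈ 870 N

Vertical equilibrium gives N = m g + P sin α = 1642 N.
The horizontal driving force is P cos α = 1121 N, so equilibrium needs friction f = 1121 N.
The static-friction limit is μ_s N = 935.8 N.
1121 > 935.8 N → the toolbox slides; f = μ_k N = 0.53×1642 = 870 N.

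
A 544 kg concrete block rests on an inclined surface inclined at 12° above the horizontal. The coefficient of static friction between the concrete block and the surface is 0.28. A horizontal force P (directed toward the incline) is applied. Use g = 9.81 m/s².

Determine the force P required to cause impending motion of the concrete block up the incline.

At impending motion up the slope, friction acts down-slope at its limit: f = μ_s N.
Perpendicular to the incline: N = m g cos θ + P sin θ.
Along the incline: P cos θ = m g sin θ + μ_s N = m g sin θ + μ_s (m g cos θ + P sin θ).
Solving, P (cos θ − μ_s sin θ) = m g (sin θ + μ_s cos θ), so P = 544×9.81×(sin 12° + 0.28 cos 12°)/(cos 12° − 0.28 sin 12°) = 5340×0.4818/0.9199 = 2790 N.

P ≈ 2790 N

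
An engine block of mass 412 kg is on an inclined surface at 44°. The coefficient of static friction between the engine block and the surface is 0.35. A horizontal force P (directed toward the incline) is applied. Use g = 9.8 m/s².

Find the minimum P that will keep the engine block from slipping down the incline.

P_min ≈ 1860 N

The engine block tends to slide down (tan θ > μ_s), so at the point of impending slip friction acts up-slope at its limit: f = μ_s N.
Perpendicular to the incline: N = m g cos θ + P sin θ.
Along the incline: P cos θ + μ_s N = m g sin θ, i.e. P cos θ + μ_s (m g cos θ + P sin θ) = m g sin θ.
Solving, P (cos θ + μ_s sin θ) = m g (sin θ − μ_s cos θ), so P = 4040×0.4429/0.9625 = 1860 N.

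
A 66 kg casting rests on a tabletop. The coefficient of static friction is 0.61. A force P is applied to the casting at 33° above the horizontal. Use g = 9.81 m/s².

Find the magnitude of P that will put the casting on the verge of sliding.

N = m g − P sin α (the pull lifts the casting).
At impending slip, P cos α = μ_s N = μ_s (m g − P sin α).
Solving: P (cos α + μ_s sin α) = μ_s m g → P = 0.61×647/(cos 33° + 0.61 sin 33°) = 395/1.171 = 337 N.

P ≈ 337 N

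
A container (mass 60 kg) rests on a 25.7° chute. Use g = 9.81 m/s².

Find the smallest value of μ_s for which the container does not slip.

At the slip threshold m g sin θ = μ_s m g cos θ, so μ_s,min = tan θ.
μ_s,min = tan 25.7° = 0.481.

μ_s,min ≈ 0.481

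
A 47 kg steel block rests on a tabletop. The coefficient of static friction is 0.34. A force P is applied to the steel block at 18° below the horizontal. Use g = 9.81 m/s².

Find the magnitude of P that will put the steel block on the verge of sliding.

P ≈ 185 N

N = m g + P sin α (the push presses the steel block into the tabletop).
At impending slip, P cos α = μ_s N = μ_s (m g + P sin α).
Solving: P (cos α − μ_s sin α) = μ_s m g → P = 0.34×461/(cos 18° − 0.34 sin 18°) = 157/0.846 = 185 N.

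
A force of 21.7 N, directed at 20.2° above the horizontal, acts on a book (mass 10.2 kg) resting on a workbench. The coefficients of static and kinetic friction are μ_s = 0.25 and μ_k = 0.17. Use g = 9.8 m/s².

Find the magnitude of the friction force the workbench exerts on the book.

The vertical component of P reduces the normal force: N = m g − P sin α = 99.96 − 7.493 = 92.47 N.
The horizontal driving force is P cos α = 20.37 N, so equilibrium needs friction f = 20.37 N.
The static-friction limit is μ_s N = 23.12 N.
20.37 ≤ 23.12 N → static; friction equals the required 20.4 N.

f ≈ 20.4 N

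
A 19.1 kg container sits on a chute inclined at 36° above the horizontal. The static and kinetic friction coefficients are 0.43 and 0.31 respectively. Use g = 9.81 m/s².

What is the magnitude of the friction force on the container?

f ≈ 47 N (up the incline)

The normal reaction is N = m g cos θ = 151.6 N.
For equilibrium along the incline, friction must balance the weight component: f = m g sin θ = 110.1 N up the slope.
Static friction can supply at most μ_s N = 65.18 N.
Since |110.1| > 65.18 N, static friction cannot hold it; the container slides down the incline and kinetic friction applies: f = μ_k N = 0.31 × 151.6 = 47 N.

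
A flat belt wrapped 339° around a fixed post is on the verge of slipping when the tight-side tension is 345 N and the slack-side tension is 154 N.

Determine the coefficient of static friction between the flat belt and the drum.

T₂/T₁ = e^{μβ} → μ = ln(T₂/T₁)/β.
β = 339° = 5.917 rad.
μ = ln(345/154)/5.917 = ln(2.24)/5.917 = 0.136.

μ ≈ 0.136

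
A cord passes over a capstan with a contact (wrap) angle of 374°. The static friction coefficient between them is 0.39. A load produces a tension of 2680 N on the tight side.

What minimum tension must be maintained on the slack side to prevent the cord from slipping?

T_min ≈ 210 N

Capstan equation at impending slip: T_tight/T_slack = e^{μβ}.
β = 374° = 6.528 rad; e^{μβ} = e^{0.39×6.528} = 12.75.
T_slack = T_tight / e^{μβ} = 2680 / 12.75 = 210 N.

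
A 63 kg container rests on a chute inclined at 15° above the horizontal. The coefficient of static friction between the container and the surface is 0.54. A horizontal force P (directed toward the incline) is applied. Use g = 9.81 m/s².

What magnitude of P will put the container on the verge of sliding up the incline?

At impending motion up the slope, friction acts down-slope at its limit: f = μ_s N.
Perpendicular to the incline: N = m g cos θ + P sin θ.
Along the incline: P cos θ = m g sin θ + μ_s N = m g sin θ + μ_s (m g cos θ + P sin θ).
Solving, P (cos θ − μ_s sin θ) = m g (sin θ + μ_s cos θ), so P = 63×9.81×(sin 15° + 0.54 cos 15°)/(cos 15° − 0.54 sin 15°) = 618×0.7804/0.8262 = 584 N.

P ≈ 584 N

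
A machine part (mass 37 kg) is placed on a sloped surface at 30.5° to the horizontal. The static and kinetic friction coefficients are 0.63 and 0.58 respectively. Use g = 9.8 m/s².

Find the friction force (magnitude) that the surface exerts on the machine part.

Perpendicular to the surface, N = m g cos θ = 37·9.8·cos 30.5° = 312.4 N.
For equilibrium along the incline, friction must balance the weight component: f = m g sin θ = 184 N up the slope.
Maximum static friction available: μ_s N = 0.63 × 312.4 = 196.8 N.
Since |184| ≤ 196.8 N, no slip — friction simply equals what equilibrium demands.

f ≈ 184 N (up the incline)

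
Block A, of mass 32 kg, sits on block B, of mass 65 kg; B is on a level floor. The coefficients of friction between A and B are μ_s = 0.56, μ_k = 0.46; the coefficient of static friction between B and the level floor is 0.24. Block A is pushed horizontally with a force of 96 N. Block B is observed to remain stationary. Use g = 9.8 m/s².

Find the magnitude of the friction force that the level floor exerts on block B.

f ≈ 96 N

Normal force at the A–B interface: N₁ = m_A g = 313.6 N.
Maximum static friction on A from B: μ_s N₁ = 0.56×313.6 = 175.6 N.
Since P = 96 N ≤ 175.6 N, A does not slip on B; friction on A equals P = 96 N.
By Newton's third law B feels 96 N forward from A. With B stationary, the floor's static friction on B balances it: f₂ = 96 N (well within μ_s(m_A+m_B)g = 228.1 N).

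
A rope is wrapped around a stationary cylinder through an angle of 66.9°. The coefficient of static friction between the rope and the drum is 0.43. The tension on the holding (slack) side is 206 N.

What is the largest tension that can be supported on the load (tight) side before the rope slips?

T_max ≈ 340 N

At impending slip the capstan equation gives T₂/T₁ = e^{μβ} with β in radians.
β = 66.9° × π/180 = 1.168 rad.
e^{μβ} = e^{0.43×1.168} = 1.652.
T₂ = T₁ · e^{μβ} = 206 × 1.652 = 340 N.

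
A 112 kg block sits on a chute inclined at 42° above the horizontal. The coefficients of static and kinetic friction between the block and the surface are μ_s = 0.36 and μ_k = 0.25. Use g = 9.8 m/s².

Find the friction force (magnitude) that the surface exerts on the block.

Normal force: N = m g cos θ = 112 × 9.8 × cos 42° = 815.7 N.
For equilibrium along the incline, friction must balance the weight component: f = m g sin θ = 734.4 N up the slope.
The static-friction ceiling is μ_s N = 0.36 × 815.7 = 293.6 N.
|734.4| exceeds 293.6 N, so the block slips down-slope; friction is kinetic, f = μ_k N = 0.25×815.7 = 204 N.

f ≈ 204 N (up the incline)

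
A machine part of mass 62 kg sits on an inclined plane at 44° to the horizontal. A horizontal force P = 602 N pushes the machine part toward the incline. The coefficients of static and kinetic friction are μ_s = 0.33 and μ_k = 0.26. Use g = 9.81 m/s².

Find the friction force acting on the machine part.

f ≈ 10.5 N (down the incline)

Normal direction: N = m g cos θ + P sin θ = 855.7 N.
Parallel to the incline: P cos θ − m g sin θ = 433 − 422.5 = 10.54 N; the friction needed to balance this is 10.54 N acting down the slope.
Maximum static friction: μ_s N = 0.33 × 855.7 = 282.4 N.
Since 10.54 N is within the 282.4 N limit, the machine part stays put and friction is exactly 10.5 N.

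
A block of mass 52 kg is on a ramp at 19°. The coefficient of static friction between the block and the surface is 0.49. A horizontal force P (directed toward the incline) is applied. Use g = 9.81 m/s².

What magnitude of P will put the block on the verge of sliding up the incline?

P ≈ 512 N

At impending motion up the slope, friction acts down-slope at its limit: f = μ_s N.
Perpendicular to the incline: N = m g cos θ + P sin θ.
Along the incline: P cos θ = m g sin θ + μ_s N = m g sin θ + μ_s (m g cos θ + P sin θ).
Solving, P (cos θ − μ_s sin θ) = m g (sin θ + μ_s cos θ), so P = 52×9.81×(sin 19° + 0.49 cos 19°)/(cos 19° − 0.49 sin 19°) = 510×0.7889/0.786 = 512 N.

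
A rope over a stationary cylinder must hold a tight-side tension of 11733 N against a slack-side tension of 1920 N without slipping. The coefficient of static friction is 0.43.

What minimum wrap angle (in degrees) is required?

β_min ≈ 241°

T₂/T₁ = e^{μβ} → β = ln(T₂/T₁)/μ.
β = ln(11733/1920)/0.43 = 1.81/0.43 = 4.209 rad.
In degrees: β = 4.209 × 180/π = 241°.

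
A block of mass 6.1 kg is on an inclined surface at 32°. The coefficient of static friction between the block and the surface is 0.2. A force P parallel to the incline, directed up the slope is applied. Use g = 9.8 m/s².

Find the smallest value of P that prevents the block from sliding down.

The block tends to slide down (tan θ > μ_s), so at the point of impending slip friction acts up-slope at its limit: f = μ_s N.
P is parallel to the surface, so N = m g cos θ = 50.7 N.
Along the incline: P + μ_s N = m g sin θ, so P = 31.7 − 0.2×50.7 = 21.5 N.

P_min ≈ 21.5 N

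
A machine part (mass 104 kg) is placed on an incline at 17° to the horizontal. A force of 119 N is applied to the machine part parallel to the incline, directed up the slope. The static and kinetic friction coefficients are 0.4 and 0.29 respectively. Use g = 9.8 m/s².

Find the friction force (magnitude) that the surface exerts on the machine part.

f ≈ 179 N (up the incline)

Normal force: N = m g cos θ = 104 × 9.8 × cos 17° = 974.7 N.
For equilibrium along the incline the friction force must supply f = m g sin θ − P = 298 − 119 = 179 N (positive meaning up-slope).
Static friction can supply at most μ_s N = 389.9 N.
Since |179| ≤ 389.9 N, no slip — friction simply equals what equilibrium demands.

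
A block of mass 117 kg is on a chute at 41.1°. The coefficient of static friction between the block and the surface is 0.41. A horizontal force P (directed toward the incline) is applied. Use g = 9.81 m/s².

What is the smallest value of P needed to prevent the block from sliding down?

The block tends to slide down (tan θ > μ_s), so at the point of impending slip friction acts up-slope at its limit: f = μ_s N.
Perpendicular to the incline: N = m g cos θ + P sin θ.
Along the incline: P cos θ + μ_s N = m g sin θ, i.e. P cos θ + μ_s (m g cos θ + P sin θ) = m g sin θ.
Solving, P (cos θ + μ_s sin θ) = m g (sin θ − μ_s cos θ), so P = 1150×0.3484/1.023 = 391 N.

P_min ≈ 391 N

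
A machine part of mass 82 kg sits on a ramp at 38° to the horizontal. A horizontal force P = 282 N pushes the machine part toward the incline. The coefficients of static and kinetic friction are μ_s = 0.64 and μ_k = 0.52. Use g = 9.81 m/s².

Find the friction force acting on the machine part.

f ≈ 273 N (up the incline)

Normal direction: N = m g cos θ + P sin θ = 807.5 N.
Parallel to the incline: P cos θ − m g sin θ = 222.2 − 495.3 = -273 N; the friction needed to balance this is 273 N acting up the slope.
The limit of static friction is μ_s N = 516.8 N.
Since 273 N is within the 516.8 N limit, the machine part stays put and friction is exactly 273 N.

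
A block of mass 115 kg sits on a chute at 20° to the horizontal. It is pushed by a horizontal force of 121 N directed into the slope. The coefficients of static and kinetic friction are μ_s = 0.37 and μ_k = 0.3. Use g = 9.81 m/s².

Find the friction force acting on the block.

Resolve perpendicular to the incline: N = m g cos θ + P sin θ = 115×9.81×cos 20° + 121×sin 20° = 1101 N.
Along the incline, the net driving force (taking up-slope positive) is P cos θ − m g sin θ = 113.7 − 385.9 = -272.1 N, so equilibrium requires friction f = 272.1 N (up-slope).
The limit of static friction is μ_s N = 407.6 N.
Since 272.1 N is within the 407.6 N limit, the block stays put and friction is exactly 272 N.

f ≈ 272 N (up the incline)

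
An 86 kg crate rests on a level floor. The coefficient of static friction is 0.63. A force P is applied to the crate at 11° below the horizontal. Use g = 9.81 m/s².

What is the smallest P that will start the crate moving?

N = m g + P sin α (the push presses the crate into the level floor).
At impending slip, P cos α = μ_s N = μ_s (m g + P sin α).
Solving: P (cos α − μ_s sin α) = μ_s m g → P = 0.63×844/(cos 11° − 0.63 sin 11°) = 532/0.8614 = 617 N.

P ≈ 617 N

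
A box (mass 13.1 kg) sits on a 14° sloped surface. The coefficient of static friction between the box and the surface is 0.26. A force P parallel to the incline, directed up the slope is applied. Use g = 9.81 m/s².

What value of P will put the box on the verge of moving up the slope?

At impending motion up the slope, friction acts down-slope at its limit: f = μ_s N.
P is parallel to the surface, so N = m g cos θ = 125 N.
Along the incline: P = m g sin θ + μ_s N = 31.1 + 0.26×125 = 63.5 N.

P ≈ 63.5 N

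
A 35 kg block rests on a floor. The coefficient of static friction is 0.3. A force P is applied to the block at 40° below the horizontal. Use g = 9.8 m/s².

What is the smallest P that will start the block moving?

N = m g + P sin α (the push presses the block into the floor).
At impending slip, P cos α = μ_s N = μ_s (m g + P sin α).
Solving: P (cos α − μ_s sin α) = μ_s m g → P = 0.3×343/(cos 40° − 0.3 sin 40°) = 103/0.5732 = 180 N.

P ≈ 180 N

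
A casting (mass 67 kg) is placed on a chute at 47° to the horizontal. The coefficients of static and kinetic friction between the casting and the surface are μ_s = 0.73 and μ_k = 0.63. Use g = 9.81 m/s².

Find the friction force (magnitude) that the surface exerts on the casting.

The normal reaction is N = m g cos θ = 448.3 N.
Along the slope the weight component is m g sin θ = 480.7 N; friction must supply exactly this, acting up-slope.
Static friction can supply at most μ_s N = 327.2 N.
Since |480.7| > 327.2 N, static friction cannot hold it; the casting slides down the incline and kinetic friction applies: f = μ_k N = 0.63 × 448.3 = 282 N.

f ≈ 282 N (up the incline)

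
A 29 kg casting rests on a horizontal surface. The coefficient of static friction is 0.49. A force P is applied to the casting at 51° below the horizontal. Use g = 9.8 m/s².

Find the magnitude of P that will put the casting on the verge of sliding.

P ≈ 560 N

N = m g + P sin α (the push presses the casting into the horizontal surface).
At impending slip, P cos α = μ_s N = μ_s (m g + P sin α).
Solving: P (cos α − μ_s sin α) = μ_s m g → P = 0.49×284/(cos 51° − 0.49 sin 51°) = 139/0.2485 = 560 N.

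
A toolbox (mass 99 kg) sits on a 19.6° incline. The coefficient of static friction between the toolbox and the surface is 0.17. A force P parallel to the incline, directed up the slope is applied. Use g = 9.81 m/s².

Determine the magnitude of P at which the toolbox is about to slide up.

At impending motion up the slope, friction acts down-slope at its limit: f = μ_s N.
P is parallel to the surface, so N = m g cos θ = 915 N.
Along the incline: P = m g sin θ + μ_s N = 326 + 0.17×915 = 481 N.

P ≈ 481 N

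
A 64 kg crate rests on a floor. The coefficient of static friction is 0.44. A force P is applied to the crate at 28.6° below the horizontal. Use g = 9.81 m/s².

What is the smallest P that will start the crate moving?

N = m g + P sin α (the push presses the crate into the floor).
At impending slip, P cos α = μ_s N = μ_s (m g + P sin α).
Solving: P (cos α − μ_s sin α) = μ_s m g → P = 0.44×628/(cos 28.6° − 0.44 sin 28.6°) = 276/0.6674 = 414 N.

P ≈ 414 N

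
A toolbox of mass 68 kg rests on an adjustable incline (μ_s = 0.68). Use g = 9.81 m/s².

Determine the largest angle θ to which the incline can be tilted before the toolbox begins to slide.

At the slip threshold, m g sin θ = μ_s · m g cos θ, so tan θ = μ_s.
θ_max = arctan(0.68) = 34.2°.

θ_max ≈ 34.2°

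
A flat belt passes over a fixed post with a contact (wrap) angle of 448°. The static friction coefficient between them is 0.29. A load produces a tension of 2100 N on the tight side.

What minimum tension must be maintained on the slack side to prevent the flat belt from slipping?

T_min ≈ 217 N

Capstan equation at impending slip: T_tight/T_slack = e^{μβ}.
β = 448° = 7.819 rad; e^{μβ} = e^{0.29×7.819} = 9.656.
T_slack = T_tight / e^{μβ} = 2100 / 9.656 = 217 N.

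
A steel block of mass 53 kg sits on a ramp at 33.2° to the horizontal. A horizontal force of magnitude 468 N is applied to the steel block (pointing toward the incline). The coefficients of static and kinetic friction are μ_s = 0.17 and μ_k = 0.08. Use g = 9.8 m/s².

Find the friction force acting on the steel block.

f ≈ 107 N (down the incline)

Resolve perpendicular to the incline: N = m g cos θ + P sin θ = 53×9.8×cos 33.2° + 468×sin 33.2° = 690.9 N.
Along the incline, the net driving force (taking up-slope positive) is P cos θ − m g sin θ = 391.6 − 284.4 = 107.2 N, so equilibrium requires friction f = -107.2 N (down-slope).
The limit of static friction is μ_s N = 117.4 N.
|f_req| = 107.2 ≤ 117.4 N → the steel block is in equilibrium; friction equals the required value.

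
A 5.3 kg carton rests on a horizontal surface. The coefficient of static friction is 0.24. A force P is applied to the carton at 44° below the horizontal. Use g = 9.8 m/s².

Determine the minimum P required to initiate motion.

P ≈ 22.6 N

N = m g + P sin α (the push presses the carton into the horizontal surface).
At impending slip, P cos α = μ_s N = μ_s (m g + P sin α).
Solving: P (cos α − μ_s sin α) = μ_s m g → P = 0.24×51.9/(cos 44° − 0.24 sin 44°) = 12.5/0.5526 = 22.6 N.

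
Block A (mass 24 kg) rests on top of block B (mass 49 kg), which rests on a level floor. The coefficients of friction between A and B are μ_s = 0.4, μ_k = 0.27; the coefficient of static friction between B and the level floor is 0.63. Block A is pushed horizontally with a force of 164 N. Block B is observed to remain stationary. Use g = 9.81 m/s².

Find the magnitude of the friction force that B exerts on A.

f ≈ 63.6 N

Normal force at the A–B interface: N₁ = m_A g = 235.4 N.
Maximum static friction on A from B: μ_s N₁ = 0.4×235.4 = 94.18 N.
Since P = 164 N > 94.18 N, A slides on B; the A–B friction is kinetic: f₁ = μ_k N₁ = 0.27×235.4 = 63.6 N.
B experiences an equal 63.6 N forward from A (third law). B is in equilibrium, so the floor supplies f₂ = 63.6 N of static friction (limit μ_s(m_A+m_B)g = 451.2 N, not exceeded).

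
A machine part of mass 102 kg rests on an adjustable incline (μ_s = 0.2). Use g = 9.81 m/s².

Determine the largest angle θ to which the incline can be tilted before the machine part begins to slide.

θ_max ≈ 11.3°

At the slip threshold, m g sin θ = μ_s · m g cos θ, so tan θ = μ_s.
θ_max = arctan(0.2) = 11.3°.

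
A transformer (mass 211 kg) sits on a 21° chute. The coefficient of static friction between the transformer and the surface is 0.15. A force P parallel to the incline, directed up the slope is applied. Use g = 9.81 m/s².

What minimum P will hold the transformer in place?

P_min ≈ 452 N

The transformer tends to slide down (tan θ > μ_s), so at the point of impending slip friction acts up-slope at its limit: f = μ_s N.
P is parallel to the surface, so N = m g cos θ = 1930 N.
Along the incline: P + μ_s N = m g sin θ, so P = 742 − 0.15×1930 = 452 N.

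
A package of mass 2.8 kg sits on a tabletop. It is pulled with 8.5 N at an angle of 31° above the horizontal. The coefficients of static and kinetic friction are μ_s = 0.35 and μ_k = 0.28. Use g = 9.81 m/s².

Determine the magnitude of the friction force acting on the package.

f ≈ 7.29 N

The vertical component of P reduces the normal force: N = m g − P sin α = 27.47 − 4.378 = 23.09 N.
For equilibrium, f = P cos α = 8.5×cos 31° = 7.286 N.
μ_s N = 0.35 × 23.09 = 8.082 N.
Since 7.286 N does not exceed the limit, the package stays at rest and f = 7.29 N.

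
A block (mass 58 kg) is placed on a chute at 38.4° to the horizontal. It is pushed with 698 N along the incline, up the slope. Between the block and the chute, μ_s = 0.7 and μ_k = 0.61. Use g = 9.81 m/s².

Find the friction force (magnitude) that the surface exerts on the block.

f ≈ 272 N (down the incline)

The normal reaction is N = m g cos θ = 445.9 N.
Parallel to the incline, ΣF = 0 gives f = m g sin θ − P = 353.4 − 698 = -344.6 N (up-slope positive).
Static friction can supply at most μ_s N = 312.1 N.
|-344.6| exceeds 312.1 N, so the block slips up-slope; friction is kinetic, f = μ_k N = 0.61×445.9 = 272 N.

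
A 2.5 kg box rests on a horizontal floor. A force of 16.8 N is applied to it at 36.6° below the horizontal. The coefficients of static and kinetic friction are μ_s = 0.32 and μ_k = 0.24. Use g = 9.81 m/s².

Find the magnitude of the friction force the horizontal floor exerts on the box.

f ≈ 8.29 N

The vertical component of P adds to the normal force: N = m g + P sin α = 24.53 + 10.02 = 34.54 N.
Horizontally, friction must balance P cos α = 13.49 N.
The static-friction limit is μ_s N = 11.05 N.
13.49 > 11.05 N → the box slides; f = μ_k N = 0.24×34.54 = 8.29 N.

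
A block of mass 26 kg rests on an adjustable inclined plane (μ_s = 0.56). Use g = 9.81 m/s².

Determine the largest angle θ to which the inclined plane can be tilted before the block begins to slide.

θ_max ≈ 29.2°

At the slip threshold, m g sin θ = μ_s · m g cos θ, so tan θ = μ_s.
θ_max = arctan(0.56) = 29.2°.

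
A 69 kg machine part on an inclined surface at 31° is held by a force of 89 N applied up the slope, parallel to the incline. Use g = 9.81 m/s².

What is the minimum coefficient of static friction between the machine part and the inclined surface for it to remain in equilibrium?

N = m g cos θ = 580.2 N.
Friction must make up the shortfall along the incline: f = m g sin θ − P = 348.6 − 89 = 259.6 N.
At the threshold f = μ_s N, so μ_s,min = 259.6/580.2 = 0.447.

μ_s,min ≈ 0.447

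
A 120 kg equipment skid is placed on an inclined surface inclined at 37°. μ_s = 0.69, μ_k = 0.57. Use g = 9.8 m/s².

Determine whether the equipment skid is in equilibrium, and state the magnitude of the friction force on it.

f ≈ 535 N

N = m g cos θ = 939 N.
Down-slope weight component: m g sin θ = 708 N.
μ_s N = 648 N.
708 > 648 N, so it slides; kinetic friction f = μ_k N = 0.57×939 = 535 N.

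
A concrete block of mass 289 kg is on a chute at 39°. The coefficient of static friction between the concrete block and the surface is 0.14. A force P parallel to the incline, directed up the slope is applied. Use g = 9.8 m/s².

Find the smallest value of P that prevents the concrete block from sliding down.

The concrete block tends to slide down (tan θ > μ_s), so at the point of impending slip friction acts up-slope at its limit: f = μ_s N.
P is parallel to the surface, so N = m g cos θ = 2200 N.
Along the incline: P + μ_s N = m g sin θ, so P = 1780 − 0.14×2200 = 1470 N.

P_min ≈ 1470 N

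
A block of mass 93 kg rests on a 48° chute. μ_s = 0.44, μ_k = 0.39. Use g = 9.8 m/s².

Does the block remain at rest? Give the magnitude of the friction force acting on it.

f ≈ 238 N

N = m g cos θ = 610 N.
Down-slope weight component: m g sin θ = 677 N.
μ_s N = 268 N.
677 > 268 N, so it slides; kinetic friction f = μ_k N = 0.39×610 = 238 N.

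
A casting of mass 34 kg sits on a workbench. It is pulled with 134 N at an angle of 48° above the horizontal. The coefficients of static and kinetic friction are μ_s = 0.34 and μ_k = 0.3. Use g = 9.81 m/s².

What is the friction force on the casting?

f ≈ 70.2 N

The vertical component of P reduces the normal force: N = m g − P sin α = 333.5 − 99.58 = 234 N.
Horizontally, friction must balance P cos α = 89.66 N.
μ_s N = 0.34 × 234 = 79.55 N.
89.66 > 79.55 N → the casting slides; f = μ_k N = 0.3×234 = 70.2 N.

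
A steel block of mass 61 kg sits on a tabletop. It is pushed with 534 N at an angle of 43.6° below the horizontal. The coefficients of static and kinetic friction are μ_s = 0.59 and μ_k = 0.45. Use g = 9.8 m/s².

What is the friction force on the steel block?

The vertical component of P adds to the normal force: N = m g + P sin α = 597.8 + 368.3 = 966.1 N.
Horizontally, friction must balance P cos α = 386.7 N.
The static-friction limit is μ_s N = 570 N.
386.7 ≤ 570 N → static; friction equals the required 387 N.

f ≈ 387 N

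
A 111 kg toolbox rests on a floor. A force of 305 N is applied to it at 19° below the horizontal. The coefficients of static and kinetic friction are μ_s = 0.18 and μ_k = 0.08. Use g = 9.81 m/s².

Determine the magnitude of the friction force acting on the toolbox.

f ≈ 95.1 N

N = m g + P sin α = 1089 + 305×sin 19° = 1188 N.
For equilibrium, f = P cos α = 305×cos 19° = 288.4 N.
μ_s N = 0.18 × 1188 = 213.9 N.
288.4 > 213.9 N → the toolbox slides; f = μ_k N = 0.08×1188 = 95.1 N.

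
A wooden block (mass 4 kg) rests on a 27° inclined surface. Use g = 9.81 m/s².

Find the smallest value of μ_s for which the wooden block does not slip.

At the slip threshold m g sin θ = μ_s m g cos θ, so μ_s,min = tan θ.
μ_s,min = tan 27° = 0.51.

μ_s,min ≈ 0.51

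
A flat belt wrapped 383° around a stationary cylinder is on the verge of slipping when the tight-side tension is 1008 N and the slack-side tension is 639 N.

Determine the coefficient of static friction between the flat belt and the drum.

T₂/T₁ = e^{μβ} → μ = ln(T₂/T₁)/β.
β = 383° = 6.685 rad.
μ = ln(1008/639)/6.685 = ln(1.577)/6.685 = 0.0682.

μ ≈ 0.0682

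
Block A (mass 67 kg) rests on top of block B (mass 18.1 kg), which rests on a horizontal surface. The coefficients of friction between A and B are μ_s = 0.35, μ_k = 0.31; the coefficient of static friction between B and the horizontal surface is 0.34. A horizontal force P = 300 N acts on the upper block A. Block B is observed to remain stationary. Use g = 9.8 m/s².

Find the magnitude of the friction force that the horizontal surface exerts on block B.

f ≈ 204 N

Between the blocks, N₁ = m_A g = 656.6 N.
So the A–B interface can sustain at most μ_s N₁ = 229.8 N of static friction.
P = 300 N exceeds that limit, so A slips over B and the interface friction becomes kinetic: f₁ = μ_k N₁ = 0.31×656.6 = 204 N.
By Newton's third law B feels 204 N forward from A. With B stationary, the floor's static friction on B balances it: f₂ = 204 N (well within μ_s(m_A+m_B)g = 283.6 N).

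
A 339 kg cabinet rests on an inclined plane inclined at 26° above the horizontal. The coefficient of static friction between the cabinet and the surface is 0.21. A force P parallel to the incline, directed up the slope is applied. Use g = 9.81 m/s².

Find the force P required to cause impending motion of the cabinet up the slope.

P ≈ 2090 N

At impending motion up the slope, friction acts down-slope at its limit: f = μ_s N.
P is parallel to the surface, so N = m g cos θ = 2990 N.
Along the incline: P = m g sin θ + μ_s N = 1460 + 0.21×2990 = 2090 N.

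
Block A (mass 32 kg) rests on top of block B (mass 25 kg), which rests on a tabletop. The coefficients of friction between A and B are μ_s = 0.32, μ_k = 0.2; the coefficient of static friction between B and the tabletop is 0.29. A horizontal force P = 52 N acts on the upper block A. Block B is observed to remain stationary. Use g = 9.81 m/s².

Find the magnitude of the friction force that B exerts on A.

f ≈ 52 N

The normal force B exerts on A is simply A's weight, N₁ = 313.9 N.
So the A–B interface can sustain at most μ_s N₁ = 100.5 N of static friction.
P = 52 N is within that limit, so A and B move together (both at rest); the A–B friction is simply f₁ = P = 52 N.
By Newton's third law B feels 52 N forward from A. With B stationary, the floor's static friction on B balances it: f₂ = 52 N (well within μ_s(m_A+m_B)g = 162.2 N).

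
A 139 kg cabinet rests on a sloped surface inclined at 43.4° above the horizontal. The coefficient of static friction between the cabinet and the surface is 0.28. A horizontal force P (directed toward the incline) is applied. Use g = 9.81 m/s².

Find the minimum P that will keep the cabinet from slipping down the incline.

The cabinet tends to slide down (tan θ > μ_s), so at the point of impending slip friction acts up-slope at its limit: f = μ_s N.
Perpendicular to the incline: N = m g cos θ + P sin θ.
Along the incline: P cos θ + μ_s N = m g sin θ, i.e. P cos θ + μ_s (m g cos θ + P sin θ) = m g sin θ.
Solving, P (cos θ + μ_s sin θ) = m g (sin θ − μ_s cos θ), so P = 1360×0.4836/0.919 = 718 N.

P_min ≈ 718 N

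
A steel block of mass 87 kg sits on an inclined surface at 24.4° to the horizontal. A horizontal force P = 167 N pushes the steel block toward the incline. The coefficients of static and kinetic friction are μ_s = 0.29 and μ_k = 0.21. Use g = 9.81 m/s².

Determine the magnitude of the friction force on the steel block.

Normal direction: N = m g cos θ + P sin θ = 846.2 N.
Along the incline, the net driving force (taking up-slope positive) is P cos θ − m g sin θ = 152.1 − 352.6 = -200.5 N, so equilibrium requires friction f = 200.5 N (up-slope).
Maximum static friction: μ_s N = 0.29 × 846.2 = 245.4 N.
|f_req| = 200.5 ≤ 245.4 N → the steel block is in equilibrium; friction equals the required value.

f ≈ 200 N (up the incline)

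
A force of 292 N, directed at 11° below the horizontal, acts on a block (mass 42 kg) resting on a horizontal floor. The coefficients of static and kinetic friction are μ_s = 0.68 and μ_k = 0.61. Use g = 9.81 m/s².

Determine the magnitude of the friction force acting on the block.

f ≈ 287 N

The vertical component of P adds to the normal force: N = m g + P sin α = 412 + 55.72 = 467.7 N.
The horizontal driving force is P cos α = 286.6 N, so equilibrium needs friction f = 286.6 N.
μ_s N = 0.68 × 467.7 = 318.1 N.
Since 286.6 N does not exceed the limit, the block stays at rest and f = 287 N.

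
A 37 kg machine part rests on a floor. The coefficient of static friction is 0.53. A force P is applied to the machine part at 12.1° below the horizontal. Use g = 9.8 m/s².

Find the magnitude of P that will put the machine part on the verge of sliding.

P ≈ 222 N

N = m g + P sin α (the push presses the machine part into the floor).
At impending slip, P cos α = μ_s N = μ_s (m g + P sin α).
Solving: P (cos α − μ_s sin α) = μ_s m g → P = 0.53×363/(cos 12.1° − 0.53 sin 12.1°) = 192/0.8667 = 222 N.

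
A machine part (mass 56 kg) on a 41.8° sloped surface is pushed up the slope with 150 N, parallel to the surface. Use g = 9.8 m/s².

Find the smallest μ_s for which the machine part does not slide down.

N = m g cos θ = 409.1 N.
Friction must make up the shortfall along the incline: f = m g sin θ − P = 365.8 − 150 = 215.8 N.
At the threshold f = μ_s N, so μ_s,min = 215.8/409.1 = 0.527.

μ_s,min ≈ 0.527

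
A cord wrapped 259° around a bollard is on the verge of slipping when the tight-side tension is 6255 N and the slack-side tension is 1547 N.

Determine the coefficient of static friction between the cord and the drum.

μ ≈ 0.309

T₂/T₁ = e^{μβ} → μ = ln(T₂/T₁)/β.
β = 259° = 4.52 rad.
μ = ln(6255/1547)/4.52 = ln(4.043)/4.52 = 0.309.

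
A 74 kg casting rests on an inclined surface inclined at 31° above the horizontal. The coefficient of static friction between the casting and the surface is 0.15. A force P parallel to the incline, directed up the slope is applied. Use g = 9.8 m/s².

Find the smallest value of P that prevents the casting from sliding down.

P_min ≈ 280 N

The casting tends to slide down (tan θ > μ_s), so at the point of impending slip friction acts up-slope at its limit: f = μ_s N.
P is parallel to the surface, so N = m g cos θ = 622 N.
Along the incline: P + μ_s N = m g sin θ, so P = 374 − 0.15×622 = 280 N.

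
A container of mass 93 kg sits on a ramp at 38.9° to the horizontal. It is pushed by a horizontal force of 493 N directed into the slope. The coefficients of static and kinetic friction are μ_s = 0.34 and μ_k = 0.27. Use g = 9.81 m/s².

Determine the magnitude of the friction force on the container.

f ≈ 189 N (up the incline)

The horizontal push has a component P sin θ into the surface, so N = m g cos θ + P sin θ = 710 + 309.6 = 1020 N.
Along the incline, the net driving force (taking up-slope positive) is P cos θ − m g sin θ = 383.7 − 572.9 = -189.2 N, so equilibrium requires friction f = 189.2 N (up-slope).
Maximum static friction: μ_s N = 0.34 × 1020 = 346.7 N.
|f_req| = 189.2 ≤ 346.7 N → the container is in equilibrium; friction equals the required value.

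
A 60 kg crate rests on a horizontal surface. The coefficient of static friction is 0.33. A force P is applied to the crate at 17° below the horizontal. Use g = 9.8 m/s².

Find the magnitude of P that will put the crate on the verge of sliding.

N = m g + P sin α (the push presses the crate into the horizontal surface).
At impending slip, P cos α = μ_s N = μ_s (m g + P sin α).
Solving: P (cos α − μ_s sin α) = μ_s m g → P = 0.33×588/(cos 17° − 0.33 sin 17°) = 194/0.8598 = 226 N.

P ≈ 226 N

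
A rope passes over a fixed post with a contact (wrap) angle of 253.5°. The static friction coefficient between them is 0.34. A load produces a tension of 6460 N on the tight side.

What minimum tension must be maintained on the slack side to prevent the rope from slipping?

T_min ≈ 1440 N

Capstan equation at impending slip: T_tight/T_slack = e^{μβ}.
β = 253.5° = 4.424 rad; e^{μβ} = e^{0.34×4.424} = 4.501.
T_slack = T_tight / e^{μβ} = 6460 / 4.501 = 1440 N.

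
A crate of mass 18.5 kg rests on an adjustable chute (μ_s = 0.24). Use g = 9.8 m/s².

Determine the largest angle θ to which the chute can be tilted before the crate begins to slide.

θ_max ≈ 13.5°

At the slip threshold, m g sin θ = μ_s · m g cos θ, so tan θ = μ_s.
θ_max = arctan(0.24) = 13.5°.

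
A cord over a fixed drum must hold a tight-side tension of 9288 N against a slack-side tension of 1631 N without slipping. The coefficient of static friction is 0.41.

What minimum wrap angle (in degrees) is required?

β_min ≈ 243°

T₂/T₁ = e^{μβ} → β = ln(T₂/T₁)/μ.
β = ln(9288/1631)/0.41 = 1.74/0.41 = 4.243 rad.
In degrees: β = 4.243 × 180/π = 243°.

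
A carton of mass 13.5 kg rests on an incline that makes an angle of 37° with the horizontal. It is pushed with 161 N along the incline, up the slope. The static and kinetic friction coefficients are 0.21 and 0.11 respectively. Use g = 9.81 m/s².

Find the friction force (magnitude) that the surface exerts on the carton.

f ≈ 11.6 N (down the incline)

Perpendicular to the surface, N = m g cos θ = 13.5·9.81·cos 37° = 105.8 N.
Parallel to the incline, ΣF = 0 gives f = m g sin θ − P = 79.7 − 161 = -81.3 N (up-slope positive).
Maximum static friction available: μ_s N = 0.21 × 105.8 = 22.21 N.
|-81.3| exceeds 22.21 N, so the carton slips up-slope; friction is kinetic, f = μ_k N = 0.11×105.8 = 11.6 N.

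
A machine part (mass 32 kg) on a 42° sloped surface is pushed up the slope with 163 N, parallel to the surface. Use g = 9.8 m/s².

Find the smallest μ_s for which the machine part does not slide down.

μ_s,min ≈ 0.201

N = m g cos θ = 233.1 N.
Friction must make up the shortfall along the incline: f = m g sin θ − P = 209.8 − 163 = 46.84 N.
At the threshold f = μ_s N, so μ_s,min = 46.84/233.1 = 0.201.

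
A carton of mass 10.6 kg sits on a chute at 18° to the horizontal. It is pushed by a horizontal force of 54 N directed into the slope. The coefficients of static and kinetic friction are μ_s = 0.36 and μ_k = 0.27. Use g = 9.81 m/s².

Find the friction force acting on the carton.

f ≈ 19.2 N (down the incline)

Resolve perpendicular to the incline: N = m g cos θ + P sin θ = 10.6×9.81×cos 18° + 54×sin 18° = 115.6 N.
Parallel to the incline: P cos θ − m g sin θ = 51.36 − 32.13 = 19.22 N; the friction needed to balance this is 19.22 N acting down the slope.
Maximum static friction: μ_s N = 0.36 × 115.6 = 41.61 N.
|f_req| = 19.22 ≤ 41.61 N → the carton is in equilibrium; friction equals the required value.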